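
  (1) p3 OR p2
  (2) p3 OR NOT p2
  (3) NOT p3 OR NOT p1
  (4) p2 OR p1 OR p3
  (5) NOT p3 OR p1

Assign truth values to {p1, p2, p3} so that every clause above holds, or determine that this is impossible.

Case p3 = true:
Unit clause (NOT p1) forces p1 = false.
Now (p1) is unsatisfied and unit — conflict.
That branch fails; take p3 = false instead.
Unit clause (p2) forces p2 = true.
Now (NOT p2) is unsatisfied and unit — conflict.
Neither p3 = true nor p3 = false works.

UNSATISFIABLE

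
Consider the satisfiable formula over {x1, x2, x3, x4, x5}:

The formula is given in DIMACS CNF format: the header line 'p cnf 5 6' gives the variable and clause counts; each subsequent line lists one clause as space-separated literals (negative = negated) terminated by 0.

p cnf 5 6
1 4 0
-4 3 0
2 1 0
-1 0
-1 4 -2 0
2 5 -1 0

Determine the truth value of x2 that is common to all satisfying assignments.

True

Suppose x2 = False.
(x1) alone gives x1 = True.
But (¬x1) is also a unit clause — contradiction.
So every satisfying assignment has x2 = True.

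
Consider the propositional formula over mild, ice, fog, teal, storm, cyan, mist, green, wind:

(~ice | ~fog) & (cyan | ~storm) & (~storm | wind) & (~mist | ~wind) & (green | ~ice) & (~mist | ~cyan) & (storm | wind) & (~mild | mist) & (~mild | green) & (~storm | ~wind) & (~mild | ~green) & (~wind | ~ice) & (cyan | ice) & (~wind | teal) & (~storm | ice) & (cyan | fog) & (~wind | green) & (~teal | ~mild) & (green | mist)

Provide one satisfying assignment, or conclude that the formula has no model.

mild: 0, ice: 0, fog: 1, teal: 1, storm: 0, cyan: 1, mist: 0, green: 1, wind: 1

Try ice = 0.
Unit clause (cyan) forces cyan = 1.
Unit clause (~mist) forces mist = 0.
Unit clause (~mild) forces mild = 0.
Unit clause (~storm) forces storm = 0.
Unit clause (wind) forces wind = 1.
Unit clause (teal) forces teal = 1.
Unit clause (green) forces green = 1.
Every clause is now satisfied; fog is unconstrained.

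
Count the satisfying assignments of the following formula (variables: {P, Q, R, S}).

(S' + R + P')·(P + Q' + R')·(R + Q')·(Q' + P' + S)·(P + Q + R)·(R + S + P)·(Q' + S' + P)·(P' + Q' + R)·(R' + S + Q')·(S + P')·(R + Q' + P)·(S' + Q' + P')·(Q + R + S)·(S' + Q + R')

1

There are 2^4 = 16 truth assignments over (P, Q, R, S).
Check each against the 14 clauses (columns in the order P, Q, R, S):
  F F F F  ✗ fails (P + Q + R)
  F F F T  ✗ fails (P + Q + R)
  F F T F  ✓ satisfies all
  F F T T  ✗ fails (S' + Q + R')
  F T F F  ✗ fails (R + Q')
  F T F T  ✗ fails (R + Q')
  F T T F  ✗ fails (P + Q' + R')
  F T T T  ✗ fails (P + Q' + R')
  T F F F  ✗ fails (S + P')
  T F F T  ✗ fails (S' + R + P')
  T F T F  ✗ fails (S + P')
  T F T T  ✗ fails (S' + Q + R')
  T T F F  ✗ fails (R + Q')
  T T F T  ✗ fails (S' + R + P')
  T T T F  ✗ fails (Q' + P' + S)
  T T T T  ✗ fails (S' + Q' + P')
1 of the 16 rows is a model.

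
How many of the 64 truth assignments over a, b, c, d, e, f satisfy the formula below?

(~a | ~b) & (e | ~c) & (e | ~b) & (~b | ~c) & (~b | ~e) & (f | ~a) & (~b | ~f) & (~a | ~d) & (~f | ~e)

There are 2^6 = 64 truth assignments over (a, b, c, d, e, f).
Split on a. With a = 1, the clauses containing a are satisfied and ~a drops from the rest; 1 of the 2^5 = 32 assignments to the other variables satisfy what remains.
With a = 0, by the same count on the reduced clause set, 8 assignments work.
(One model: a=F, b=F, c=F, d=F, e=F, f=F.)
Total: 1 + 8 = 9.

9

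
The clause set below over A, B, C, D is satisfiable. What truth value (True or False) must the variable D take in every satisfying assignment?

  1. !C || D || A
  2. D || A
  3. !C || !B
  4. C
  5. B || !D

Suppose D = true.
Unit clause (C) forces C = true.
Unit clause (!B) forces B = false.
Now (B) is unsatisfied and unit — conflict.
So every satisfying assignment has D = False.

False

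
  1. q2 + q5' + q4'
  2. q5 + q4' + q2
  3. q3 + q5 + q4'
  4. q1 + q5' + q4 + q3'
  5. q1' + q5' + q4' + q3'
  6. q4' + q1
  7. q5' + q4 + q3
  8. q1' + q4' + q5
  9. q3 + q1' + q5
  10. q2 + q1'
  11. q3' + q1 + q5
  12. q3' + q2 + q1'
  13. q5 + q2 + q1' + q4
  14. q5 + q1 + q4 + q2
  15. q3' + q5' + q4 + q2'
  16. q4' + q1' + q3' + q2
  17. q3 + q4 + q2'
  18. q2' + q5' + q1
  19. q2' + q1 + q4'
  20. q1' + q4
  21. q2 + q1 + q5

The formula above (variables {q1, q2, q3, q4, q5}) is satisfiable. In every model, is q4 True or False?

True

Suppose q4 = 0.
Unit clause (q1') forces q1 = 0.
Case q5 = 0:
Unit clause (q3') forces q3 = 0.
Unit clause (q2) forces q2 = 1.
That conflicts with the unit clause (q2').
So q5 must be the other value — set q5 = 1.
Unit clause (q3') forces q3 = 0.
That conflicts with the unit clause (q3).
Neither q5 = 1 nor q5 = 0 works.
So every satisfying assignment has q4 = True.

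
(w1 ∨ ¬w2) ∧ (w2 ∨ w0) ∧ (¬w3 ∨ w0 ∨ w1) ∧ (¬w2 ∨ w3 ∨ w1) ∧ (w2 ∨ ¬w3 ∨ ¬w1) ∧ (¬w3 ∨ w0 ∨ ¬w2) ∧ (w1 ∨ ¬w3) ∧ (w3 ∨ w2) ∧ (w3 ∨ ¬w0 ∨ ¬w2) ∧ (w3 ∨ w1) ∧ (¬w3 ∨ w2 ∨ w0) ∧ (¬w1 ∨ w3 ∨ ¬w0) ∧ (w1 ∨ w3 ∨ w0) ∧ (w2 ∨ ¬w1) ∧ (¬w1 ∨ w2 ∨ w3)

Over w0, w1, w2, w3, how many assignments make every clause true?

There are 2^4 = 16 truth assignments over (w0, w1, w2, w3).
Check each against the 15 clauses (columns in the order w0, w1, w2, w3):
  F F F F  ✗ fails (w2 ∨ w0)
  F F F T  ✗ fails (w2 ∨ w0)
  F F T F  ✗ fails (w1 ∨ ¬w2)
  F F T T  ✗ fails (w1 ∨ ¬w2)
  F T F F  ✗ fails (w2 ∨ w0)
  F T F T  ✗ fails (w2 ∨ w0)
  F T T F  ✓ satisfies all
  F T T T  ✗ fails (¬w3 ∨ w0 ∨ ¬w2)
  T F F F  ✗ fails (w3 ∨ w2)
  T F F T  ✗ fails (w1 ∨ ¬w3)
  T F T F  ✗ fails (w1 ∨ ¬w2)
  T F T T  ✗ fails (w1 ∨ ¬w2)
  T T F F  ✗ fails (w3 ∨ w2)
  T T F T  ✗ fails (w2 ∨ ¬w3 ∨ ¬w1)
  T T T F  ✗ fails (w3 ∨ ¬w0 ∨ ¬w2)
  T T T T  ✓ satisfies all
2 of the 16 rows are models.

2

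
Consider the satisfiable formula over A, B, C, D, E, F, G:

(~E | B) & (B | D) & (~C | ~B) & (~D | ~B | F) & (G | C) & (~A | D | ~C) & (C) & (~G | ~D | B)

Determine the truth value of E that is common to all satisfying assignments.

False

Suppose E = 1.
From the singleton clause (B), B = 1.
From the singleton clause (~C), C = 0.
That conflicts with the unit clause (C).
So every satisfying assignment has E = False.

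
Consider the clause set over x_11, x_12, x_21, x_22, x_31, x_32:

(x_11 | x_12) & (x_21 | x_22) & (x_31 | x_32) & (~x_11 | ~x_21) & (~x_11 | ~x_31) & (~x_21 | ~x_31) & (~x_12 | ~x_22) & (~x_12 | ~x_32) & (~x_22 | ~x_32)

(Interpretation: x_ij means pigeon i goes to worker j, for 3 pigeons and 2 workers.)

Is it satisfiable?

Case x_11 = 1:
(~x_21) alone gives x_21 = 0.
(x_22) alone gives x_22 = 1.
(~x_31) alone gives x_31 = 0.
(x_32) alone gives x_32 = 1.
That conflicts with the unit clause (~x_32).
That branch fails; take x_11 = 0 instead.
(x_12) alone gives x_12 = 1.
(~x_22) alone gives x_22 = 0.
(x_21) alone gives x_21 = 1.
(~x_31) alone gives x_31 = 0.
(x_32) alone gives x_32 = 1.
That conflicts with the unit clause (~x_32).
Neither x_11 = 1 nor x_11 = 0 works.
No assignment satisfies every clause.

Unsatisfiable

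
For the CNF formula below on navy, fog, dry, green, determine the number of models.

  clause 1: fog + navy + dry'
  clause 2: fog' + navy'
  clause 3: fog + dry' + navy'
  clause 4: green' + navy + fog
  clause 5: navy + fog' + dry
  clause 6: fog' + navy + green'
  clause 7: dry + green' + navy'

There are 2^4 = 16 truth assignments over (navy, fog, dry, green).
Check each against the 7 clauses (columns in the order navy, fog, dry, green):
  F F F F  ✓ satisfies all
  F F F T  ✗ fails (green' + navy + fog)
  F F T F  ✗ fails (fog + navy + dry')
  F F T T  ✗ fails (fog + navy + dry')
  F T F F  ✗ fails (navy + fog' + dry)
  F T F T  ✗ fails (navy + fog' + dry)
  F T T F  ✓ satisfies all
  F T T T  ✗ fails (fog' + navy + green')
  T F F F  ✓ satisfies all
  T F F T  ✗ fails (dry + green' + navy')
  T F T F  ✗ fails (fog + dry' + navy')
  T F T T  ✗ fails (fog + dry' + navy')
  T T F F  ✗ fails (fog' + navy')
  T T F T  ✗ fails (fog' + navy')
  T T T F  ✗ fails (fog' + navy')
  T T T T  ✗ fails (fog' + navy')
3 of the 16 rows are models.

3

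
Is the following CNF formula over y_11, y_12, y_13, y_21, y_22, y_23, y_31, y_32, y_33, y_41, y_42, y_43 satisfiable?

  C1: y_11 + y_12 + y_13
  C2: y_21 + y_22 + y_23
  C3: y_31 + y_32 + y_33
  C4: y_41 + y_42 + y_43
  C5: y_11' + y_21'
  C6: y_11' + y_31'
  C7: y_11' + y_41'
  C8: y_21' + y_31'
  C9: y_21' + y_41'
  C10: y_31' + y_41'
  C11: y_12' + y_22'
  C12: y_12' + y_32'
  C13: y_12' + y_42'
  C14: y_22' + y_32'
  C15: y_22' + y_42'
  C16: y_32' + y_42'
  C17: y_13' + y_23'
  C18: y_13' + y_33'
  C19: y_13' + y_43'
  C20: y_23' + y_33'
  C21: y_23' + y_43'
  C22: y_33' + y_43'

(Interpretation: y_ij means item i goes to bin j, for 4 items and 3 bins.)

No

Case y_11 = 0:
Case y_12 = 1:
(y_22') alone gives y_22 = 0.
(y_32') alone gives y_32 = 0.
(y_42') alone gives y_42 = 0.
Case y_21 = 1:
(y_31') alone gives y_31 = 0.
(y_33) alone gives y_33 = 1.
(y_41') alone gives y_41 = 0.
(y_43) alone gives y_43 = 1.
That conflicts with the unit clause (y_43').
Backtrack on y_21: now try y_21 = 0.
(y_23) alone gives y_23 = 1.
(y_13') alone gives y_13 = 0.
(y_33') alone gives y_33 = 0.
(y_31) alone gives y_31 = 1.
(y_41') alone gives y_41 = 0.
(y_43) alone gives y_43 = 1.
That conflicts with the unit clause (y_43').
Neither y_21 = 1 nor y_21 = 0 works.
Backtrack on y_12: now try y_12 = 0.
(y_13) alone gives y_13 = 1.
(y_23') alone gives y_23 = 0.
(y_33') alone gives y_33 = 0.
(y_43') alone gives y_43 = 0.
Case y_21 = 1:
(y_31') alone gives y_31 = 0.
(y_32) alone gives y_32 = 1.
(y_41') alone gives y_41 = 0.
(y_42) alone gives y_42 = 1.
That conflicts with the unit clause (y_42').
Backtrack on y_21: now try y_21 = 0.
(y_22) alone gives y_22 = 1.
(y_32') alone gives y_32 = 0.
(y_31) alone gives y_31 = 1.
(y_41') alone gives y_41 = 0.
(y_42) alone gives y_42 = 1.
That conflicts with the unit clause (y_42').
Neither y_21 = 1 nor y_21 = 0 works.
Neither y_12 = 1 nor y_12 = 0 works.
Backtrack on y_11: now try y_11 = 1.
(y_21') alone gives y_21 = 0.
(y_31') alone gives y_31 = 0.
(y_41') alone gives y_41 = 0.
Case y_22 = 1:
(y_12') alone gives y_12 = 0.
(y_32') alone gives y_32 = 0.
(y_33) alone gives y_33 = 1.
(y_42') alone gives y_42 = 0.
(y_43) alone gives y_43 = 1.
That conflicts with the unit clause (y_43').
Backtrack on y_22: now try y_22 = 0.
(y_23) alone gives y_23 = 1.
(y_13') alone gives y_13 = 0.
(y_33') alone gives y_33 = 0.
(y_32) alone gives y_32 = 1.
(y_12') alone gives y_12 = 0.
(y_42') alone gives y_42 = 0.
(y_43) alone gives y_43 = 1.
That conflicts with the unit clause (y_43').
Neither y_22 = 1 nor y_22 = 0 works.
Neither y_11 = 1 nor y_11 = 0 works.
No assignment satisfies every clause.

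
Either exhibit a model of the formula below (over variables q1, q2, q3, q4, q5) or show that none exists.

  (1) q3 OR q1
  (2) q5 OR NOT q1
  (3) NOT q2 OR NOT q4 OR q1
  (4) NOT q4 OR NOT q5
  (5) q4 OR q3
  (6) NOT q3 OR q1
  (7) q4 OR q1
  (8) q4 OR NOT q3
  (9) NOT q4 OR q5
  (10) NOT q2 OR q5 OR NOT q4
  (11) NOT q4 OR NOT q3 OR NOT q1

UNSATISFIABLE

Try q3 = true.
From the singleton clause (q1), q1 = true.
From the singleton clause (q5), q5 = true.
From the singleton clause (NOT q4), q4 = false.
But (q4) is also a unit clause — contradiction.
That branch fails; take q3 = false instead.
From the singleton clause (q1), q1 = true.
From the singleton clause (q5), q5 = true.
From the singleton clause (NOT q4), q4 = false.
But (q4) is also a unit clause — contradiction.
Either choice for q3 ends in contradiction.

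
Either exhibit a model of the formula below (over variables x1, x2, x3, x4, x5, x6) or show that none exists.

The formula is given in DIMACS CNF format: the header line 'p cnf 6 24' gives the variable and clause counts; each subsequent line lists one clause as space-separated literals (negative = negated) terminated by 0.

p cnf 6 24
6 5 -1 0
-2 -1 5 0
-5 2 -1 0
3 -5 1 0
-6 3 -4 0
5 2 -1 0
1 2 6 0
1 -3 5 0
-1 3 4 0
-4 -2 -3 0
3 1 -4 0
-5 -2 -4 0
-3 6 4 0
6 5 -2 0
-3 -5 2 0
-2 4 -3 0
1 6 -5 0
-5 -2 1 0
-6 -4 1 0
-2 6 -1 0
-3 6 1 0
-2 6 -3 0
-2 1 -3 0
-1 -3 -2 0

x1 ↦ False; x2 ↦ False; x3 ↦ False; x4 ↦ False; x5 ↦ False; x6 ↦ True

Case x6 = True:
Case x3 = False:
The clause (¬x4) is unit, so x4 = False.
The clause (¬x1) is unit, so x1 = False.
The clause (¬x5) is unit, so x5 = False.
All clauses hold; x2 can take either value.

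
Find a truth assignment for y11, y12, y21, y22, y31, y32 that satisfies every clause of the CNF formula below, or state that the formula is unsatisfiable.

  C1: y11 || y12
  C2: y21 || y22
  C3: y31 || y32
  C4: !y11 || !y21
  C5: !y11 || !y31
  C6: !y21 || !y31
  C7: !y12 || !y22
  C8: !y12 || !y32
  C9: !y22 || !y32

UNSATISFIABLE

Branch on y11: set y11 = true.
(!y21) alone gives y21 = false.
(y22) alone gives y22 = true.
(!y31) alone gives y31 = false.
(y32) alone gives y32 = true.
Now (!y32) is unsatisfied and unit — conflict.
Backtrack on y11: now try y11 = false.
(y12) alone gives y12 = true.
(!y22) alone gives y22 = false.
(y21) alone gives y21 = true.
(!y31) alone gives y31 = false.
(y32) alone gives y32 = true.
Now (!y32) is unsatisfied and unit — conflict.
Neither y11 = true nor y11 = false works.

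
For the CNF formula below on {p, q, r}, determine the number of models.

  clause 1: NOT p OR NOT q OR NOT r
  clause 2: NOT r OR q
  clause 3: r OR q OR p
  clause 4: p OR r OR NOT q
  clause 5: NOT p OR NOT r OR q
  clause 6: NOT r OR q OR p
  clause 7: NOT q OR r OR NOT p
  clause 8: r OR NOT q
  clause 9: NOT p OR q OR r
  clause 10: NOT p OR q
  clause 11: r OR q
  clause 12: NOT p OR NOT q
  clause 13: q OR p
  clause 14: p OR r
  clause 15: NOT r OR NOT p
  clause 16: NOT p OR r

There are 2^3 = 8 truth assignments over (p, q, r).
Split on p. With p = true, the clauses containing p are satisfied and NOT p drops from the rest; 0 of the 2^2 = 4 assignments to the other variables satisfy what remains.
With p = false, by the same count on the reduced clause set, 1 assignment works.
Total: 0 + 1 = 1.

1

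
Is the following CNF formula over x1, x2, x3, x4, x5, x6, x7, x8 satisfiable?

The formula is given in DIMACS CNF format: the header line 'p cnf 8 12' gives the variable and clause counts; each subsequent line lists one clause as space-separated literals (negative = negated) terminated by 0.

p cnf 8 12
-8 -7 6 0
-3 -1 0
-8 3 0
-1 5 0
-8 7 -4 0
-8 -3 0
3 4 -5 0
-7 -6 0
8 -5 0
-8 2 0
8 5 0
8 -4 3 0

No, unsatisfiable

Case x3 = False:
(¬x8) alone gives x8 = False.
(¬x5) alone gives x5 = False.
Now (x5) is unsatisfied and unit — conflict.
Undo x3 and try x3 = True.
(¬x1) alone gives x1 = False.
(¬x8) alone gives x8 = False.
(¬x5) alone gives x5 = False.
Now (x5) is unsatisfied and unit — conflict.
Neither x3 = True nor x3 = False works.
No assignment satisfies every clause.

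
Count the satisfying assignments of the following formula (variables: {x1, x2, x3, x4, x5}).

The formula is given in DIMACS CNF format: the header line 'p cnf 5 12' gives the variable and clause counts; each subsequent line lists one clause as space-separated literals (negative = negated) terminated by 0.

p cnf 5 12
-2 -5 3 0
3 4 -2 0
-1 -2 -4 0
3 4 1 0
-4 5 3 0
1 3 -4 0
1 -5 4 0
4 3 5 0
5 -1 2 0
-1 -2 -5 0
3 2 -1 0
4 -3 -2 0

There are 2^5 = 32 truth assignments over (x1, x2, x3, x4, x5).
Split on x5. With x5 = True, the clauses containing x5 are satisfied and ¬x5 drops from the rest; 4 of the 2^4 = 16 assignments to the other variables satisfy what remains.
With x5 = False, by the same count on the reduced clause set, 3 assignments work.
(One model: x1=F, x2=F, x3=T, x4=F, x5=F.)
Total: 4 + 3 = 7.

7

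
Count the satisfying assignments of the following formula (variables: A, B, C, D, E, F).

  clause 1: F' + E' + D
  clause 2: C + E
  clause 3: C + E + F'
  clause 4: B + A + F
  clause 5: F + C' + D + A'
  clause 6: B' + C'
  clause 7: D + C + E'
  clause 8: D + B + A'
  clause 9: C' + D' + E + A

There are 2^6 = 64 truth assignments over (A, B, C, D, E, F).
Split on D. With D = 1, the clauses containing D are satisfied and D' drops from the rest; 12 of the 2^5 = 32 assignments to the other variables satisfy what remains.
With D = 0, by the same count on the reduced clause set, 1 assignment works.
(One model: A=F, B=F, C=F, D=T, E=T, F=T.)
Total: 12 + 1 = 13.

13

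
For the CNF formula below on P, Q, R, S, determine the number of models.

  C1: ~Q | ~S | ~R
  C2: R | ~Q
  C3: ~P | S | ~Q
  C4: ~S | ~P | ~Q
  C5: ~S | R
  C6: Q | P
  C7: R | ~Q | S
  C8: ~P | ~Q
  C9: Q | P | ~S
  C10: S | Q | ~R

There are 2^4 = 16 truth assignments over (P, Q, R, S).
Check each against the 10 clauses (columns in the order P, Q, R, S):
  F F F F  ✗ fails (Q | P)
  F F F T  ✗ fails (~S | R)
  F F T F  ✗ fails (Q | P)
  F F T T  ✗ fails (Q | P)
  F T F F  ✗ fails (R | ~Q)
  F T F T  ✗ fails (R | ~Q)
  F T T F  ✓ satisfies all
  F T T T  ✗ fails (~Q | ~S | ~R)
  T F F F  ✓ satisfies all
  T F F T  ✗ fails (~S | R)
  T F T F  ✗ fails (S | Q | ~R)
  T F T T  ✓ satisfies all
  T T F F  ✗ fails (R | ~Q)
  T T F T  ✗ fails (R | ~Q)
  T T T F  ✗ fails (~P | S | ~Q)
  T T T T  ✗ fails (~Q | ~S | ~R)
3 of the 16 rows are models.

3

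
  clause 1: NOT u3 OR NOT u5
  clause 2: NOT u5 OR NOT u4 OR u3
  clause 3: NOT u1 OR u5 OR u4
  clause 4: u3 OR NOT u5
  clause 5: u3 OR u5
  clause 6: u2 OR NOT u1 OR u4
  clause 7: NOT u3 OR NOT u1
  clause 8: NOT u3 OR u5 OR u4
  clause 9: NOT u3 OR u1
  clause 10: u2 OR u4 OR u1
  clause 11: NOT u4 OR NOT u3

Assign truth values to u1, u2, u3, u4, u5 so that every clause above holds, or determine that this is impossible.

UNSATISFIABLE

Try u3 = false.
Unit clause (NOT u5) forces u5 = false.
But (u5) is also a unit clause — contradiction.
Undo u3 and try u3 = true.
Unit clause (NOT u5) forces u5 = false.
Unit clause (NOT u1) forces u1 = false.
But (u1) is also a unit clause — contradiction.
Both values of u3 lead to a conflict.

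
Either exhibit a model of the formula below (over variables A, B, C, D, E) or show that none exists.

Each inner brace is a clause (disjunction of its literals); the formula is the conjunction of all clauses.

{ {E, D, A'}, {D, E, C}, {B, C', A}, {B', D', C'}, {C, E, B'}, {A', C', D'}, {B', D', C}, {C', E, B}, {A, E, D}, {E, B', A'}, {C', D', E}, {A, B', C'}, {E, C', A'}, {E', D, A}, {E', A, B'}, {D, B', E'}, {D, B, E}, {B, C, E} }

A: 1; B: 0; C: 0; D: 0; E: 1

Suppose E = 1.
Suppose D = 0.
The clause (A) is unit, so A = 1.
The clause (B') is unit, so B = 0.
Every clause is now satisfied; C is unconstrained.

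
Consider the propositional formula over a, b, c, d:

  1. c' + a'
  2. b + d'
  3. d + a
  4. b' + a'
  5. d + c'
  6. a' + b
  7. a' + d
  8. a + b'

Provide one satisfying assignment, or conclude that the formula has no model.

UNSATISFIABLE

Try c = 0.
Try b = 1.
Unit clause (a') forces a = 0.
Now (a) is unsatisfied and unit — conflict.
So b must be the other value — set b = 0.
Unit clause (d') forces d = 0.
Unit clause (a) forces a = 1.
Now (a') is unsatisfied and unit — conflict.
Neither b = 1 nor b = 0 works.
So c must be the other value — set c = 1.
Unit clause (a') forces a = 0.
Unit clause (d) forces d = 1.
Unit clause (b) forces b = 1.
Now (b') is unsatisfied and unit — conflict.
Neither c = 1 nor c = 0 works.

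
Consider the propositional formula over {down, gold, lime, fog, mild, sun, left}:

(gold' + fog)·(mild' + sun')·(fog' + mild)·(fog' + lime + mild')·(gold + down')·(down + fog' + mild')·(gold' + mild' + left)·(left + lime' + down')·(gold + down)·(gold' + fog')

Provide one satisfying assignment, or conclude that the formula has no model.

Branch on gold: set gold = 0.
The clause (down') is unit, so down = 0.
Now (down) is unsatisfied and unit — conflict.
Undo gold and try gold = 1.
The clause (fog) is unit, so fog = 1.
Now (fog') is unsatisfied and unit — conflict.
Both values of gold lead to a conflict.

UNSATISFIABLE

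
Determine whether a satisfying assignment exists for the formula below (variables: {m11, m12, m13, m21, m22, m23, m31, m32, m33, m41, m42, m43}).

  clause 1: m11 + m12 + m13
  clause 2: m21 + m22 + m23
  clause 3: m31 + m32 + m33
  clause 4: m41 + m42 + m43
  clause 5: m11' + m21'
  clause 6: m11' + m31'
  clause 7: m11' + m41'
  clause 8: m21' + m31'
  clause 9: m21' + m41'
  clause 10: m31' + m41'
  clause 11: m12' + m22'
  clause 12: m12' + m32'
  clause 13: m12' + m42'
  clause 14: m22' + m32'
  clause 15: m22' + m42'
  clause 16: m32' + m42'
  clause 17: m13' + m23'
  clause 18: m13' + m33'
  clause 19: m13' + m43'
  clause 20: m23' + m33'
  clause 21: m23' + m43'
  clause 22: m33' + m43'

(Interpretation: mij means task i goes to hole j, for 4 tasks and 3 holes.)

Case m11 = 0:
Case m12 = 1:
Unit clause (m22') forces m22 = 0.
Unit clause (m32') forces m32 = 0.
Unit clause (m42') forces m42 = 0.
Case m21 = 1:
Unit clause (m31') forces m31 = 0.
Unit clause (m33) forces m33 = 1.
Unit clause (m41') forces m41 = 0.
Unit clause (m43) forces m43 = 1.
But (m43') is also a unit clause — contradiction.
So m21 must be the other value — set m21 = 0.
Unit clause (m23) forces m23 = 1.
Unit clause (m13') forces m13 = 0.
Unit clause (m33') forces m33 = 0.
Unit clause (m31) forces m31 = 1.
Unit clause (m41') forces m41 = 0.
Unit clause (m43) forces m43 = 1.
But (m43') is also a unit clause — contradiction.
Both values of m21 lead to a conflict.
So m12 must be the other value — set m12 = 0.
Unit clause (m13) forces m13 = 1.
Unit clause (m23') forces m23 = 0.
Unit clause (m33') forces m33 = 0.
Unit clause (m43') forces m43 = 0.
Case m21 = 1:
Unit clause (m31') forces m31 = 0.
Unit clause (m32) forces m32 = 1.
Unit clause (m41') forces m41 = 0.
Unit clause (m42) forces m42 = 1.
But (m42') is also a unit clause — contradiction.
So m21 must be the other value — set m21 = 0.
Unit clause (m22) forces m22 = 1.
Unit clause (m32') forces m32 = 0.
Unit clause (m31) forces m31 = 1.
Unit clause (m41') forces m41 = 0.
Unit clause (m42) forces m42 = 1.
But (m42') is also a unit clause — contradiction.
Both values of m21 lead to a conflict.
Both values of m12 lead to a conflict.
So m11 must be the other value — set m11 = 1.
Unit clause (m21') forces m21 = 0.
Unit clause (m31') forces m31 = 0.
Unit clause (m41') forces m41 = 0.
Case m22 = 1:
Unit clause (m12') forces m12 = 0.
Unit clause (m32') forces m32 = 0.
Unit clause (m33) forces m33 = 1.
Unit clause (m42') forces m42 = 0.
Unit clause (m43) forces m43 = 1.
But (m43') is also a unit clause — contradiction.
So m22 must be the other value — set m22 = 0.
Unit clause (m23) forces m23 = 1.
Unit clause (m13') forces m13 = 0.
Unit clause (m33') forces m33 = 0.
Unit clause (m32) forces m32 = 1.
Unit clause (m12') forces m12 = 0.
Unit clause (m42') forces m42 = 0.
Unit clause (m43) forces m43 = 1.
But (m43') is also a unit clause — contradiction.
Both values of m22 lead to a conflict.
Both values of m11 lead to a conflict.
No assignment satisfies every clause.

No, unsatisfiable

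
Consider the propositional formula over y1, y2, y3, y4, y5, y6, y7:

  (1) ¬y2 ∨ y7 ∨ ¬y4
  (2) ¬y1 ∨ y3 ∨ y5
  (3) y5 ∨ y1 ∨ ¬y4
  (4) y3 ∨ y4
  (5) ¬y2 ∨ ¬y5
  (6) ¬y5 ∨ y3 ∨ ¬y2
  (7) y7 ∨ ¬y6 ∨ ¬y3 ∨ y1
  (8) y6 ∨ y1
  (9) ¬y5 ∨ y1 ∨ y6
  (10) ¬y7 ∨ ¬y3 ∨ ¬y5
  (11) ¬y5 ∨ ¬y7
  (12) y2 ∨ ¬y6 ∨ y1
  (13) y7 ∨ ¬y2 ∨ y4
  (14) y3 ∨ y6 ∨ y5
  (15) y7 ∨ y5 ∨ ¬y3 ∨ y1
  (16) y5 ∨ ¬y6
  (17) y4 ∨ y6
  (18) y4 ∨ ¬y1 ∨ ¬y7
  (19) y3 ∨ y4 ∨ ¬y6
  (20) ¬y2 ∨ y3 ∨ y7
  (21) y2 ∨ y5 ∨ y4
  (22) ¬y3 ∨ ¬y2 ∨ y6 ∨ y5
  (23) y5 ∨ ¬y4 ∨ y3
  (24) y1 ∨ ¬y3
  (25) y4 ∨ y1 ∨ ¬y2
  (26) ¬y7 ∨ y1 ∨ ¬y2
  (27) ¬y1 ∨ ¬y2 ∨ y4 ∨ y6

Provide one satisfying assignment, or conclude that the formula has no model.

Try y3 = True.
(y1) alone gives y1 = True.
Try y2 = False.
Try y7 = False.
Try y5 = True.
Try y4 = False.
(y6) alone gives y6 = True.
This assignment satisfies each clause.

y1: True,  y2: False,  y3: True,  y4: False,  y5: True,  y6: True,  y7: False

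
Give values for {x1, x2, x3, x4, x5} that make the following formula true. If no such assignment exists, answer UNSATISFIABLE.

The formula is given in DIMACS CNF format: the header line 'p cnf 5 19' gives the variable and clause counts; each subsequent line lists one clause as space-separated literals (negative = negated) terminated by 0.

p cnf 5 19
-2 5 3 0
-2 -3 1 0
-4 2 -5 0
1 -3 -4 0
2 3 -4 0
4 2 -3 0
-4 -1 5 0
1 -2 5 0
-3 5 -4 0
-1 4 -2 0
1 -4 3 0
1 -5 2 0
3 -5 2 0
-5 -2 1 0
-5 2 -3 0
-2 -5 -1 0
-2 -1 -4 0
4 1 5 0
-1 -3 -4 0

Case x2 = False:
Case x4 = False:
Unit clause (¬x3) forces x3 = False.
Unit clause (¬x5) forces x5 = False.
Unit clause (x1) forces x1 = True.
This assignment satisfies each clause.

x1=True,  x2=False,  x3=False,  x4=False,  x5=False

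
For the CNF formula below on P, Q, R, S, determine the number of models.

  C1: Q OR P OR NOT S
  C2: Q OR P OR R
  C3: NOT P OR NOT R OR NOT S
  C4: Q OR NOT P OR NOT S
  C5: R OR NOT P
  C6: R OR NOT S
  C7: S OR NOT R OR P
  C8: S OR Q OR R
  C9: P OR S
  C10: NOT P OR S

1

There are 2^4 = 16 truth assignments over (P, Q, R, S).
Check each against the 10 clauses (columns in the order P, Q, R, S):
  F F F F  ✗ fails (Q OR P OR R)
  F F F T  ✗ fails (Q OR P OR NOT S)
  F F T F  ✗ fails (S OR NOT R OR P)
  F F T T  ✗ fails (Q OR P OR NOT S)
  F T F F  ✗ fails (P OR S)
  F T F T  ✗ fails (R OR NOT S)
  F T T F  ✗ fails (S OR NOT R OR P)
  F T T T  ✓ satisfies all
  T F F F  ✗ fails (R OR NOT P)
  T F F T  ✗ fails (Q OR NOT P OR NOT S)
  T F T F  ✗ fails (NOT P OR S)
  T F T T  ✗ fails (NOT P OR NOT R OR NOT S)
  T T F F  ✗ fails (R OR NOT P)
  T T F T  ✗ fails (R OR NOT P)
  T T T F  ✗ fails (NOT P OR S)
  T T T T  ✗ fails (NOT P OR NOT R OR NOT S)
1 of the 16 rows is a model.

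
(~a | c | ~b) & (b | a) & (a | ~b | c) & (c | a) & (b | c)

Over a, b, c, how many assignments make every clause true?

3

There are 2^3 = 8 truth assignments over (a, b, c).
Check each against the 5 clauses (columns in the order a, b, c):
  F F F  ✗ fails (b | a)
  F F T  ✗ fails (b | a)
  F T F  ✗ fails (a | ~b | c)
  F T T  ✓ satisfies all
  T F F  ✗ fails (b | c)
  T F T  ✓ satisfies all
  T T F  ✗ fails (~a | c | ~b)
  T T T  ✓ satisfies all
3 of the 8 rows are models.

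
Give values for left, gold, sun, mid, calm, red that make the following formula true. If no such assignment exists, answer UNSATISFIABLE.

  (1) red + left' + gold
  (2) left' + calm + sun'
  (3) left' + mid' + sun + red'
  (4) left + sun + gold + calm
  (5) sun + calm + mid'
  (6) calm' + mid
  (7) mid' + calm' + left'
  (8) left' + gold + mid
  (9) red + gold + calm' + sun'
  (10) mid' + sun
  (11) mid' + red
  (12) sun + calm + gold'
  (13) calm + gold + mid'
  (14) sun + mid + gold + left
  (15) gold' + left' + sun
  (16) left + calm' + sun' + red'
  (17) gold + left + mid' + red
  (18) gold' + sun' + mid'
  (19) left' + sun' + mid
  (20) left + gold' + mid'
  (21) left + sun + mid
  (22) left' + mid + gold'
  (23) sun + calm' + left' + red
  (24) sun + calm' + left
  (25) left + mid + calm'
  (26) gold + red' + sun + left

Branch on calm: set calm = 0.
Branch on left: set left = 0.
Branch on sun: set sun = 1.
Branch on mid: set mid = 0.
Every clause is now satisfied; gold, red are unconstrained.

left=0, gold=0, sun=1, mid=0, calm=0, red=1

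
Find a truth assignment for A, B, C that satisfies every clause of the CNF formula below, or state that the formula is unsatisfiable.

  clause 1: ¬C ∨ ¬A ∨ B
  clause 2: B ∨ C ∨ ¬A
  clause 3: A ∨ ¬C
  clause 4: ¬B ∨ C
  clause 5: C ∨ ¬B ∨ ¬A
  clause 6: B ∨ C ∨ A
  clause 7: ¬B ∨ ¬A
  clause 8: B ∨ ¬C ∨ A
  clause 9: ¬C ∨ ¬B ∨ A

Case A = True:
From the singleton clause (¬B), B = False.
From the singleton clause (¬C), C = False.
But (C) is also a unit clause — contradiction.
Backtrack on A: now try A = False.
From the singleton clause (¬C), C = False.
From the singleton clause (¬B), B = False.
But (B) is also a unit clause — contradiction.
Neither A = True nor A = False works.

UNSATISFIABLE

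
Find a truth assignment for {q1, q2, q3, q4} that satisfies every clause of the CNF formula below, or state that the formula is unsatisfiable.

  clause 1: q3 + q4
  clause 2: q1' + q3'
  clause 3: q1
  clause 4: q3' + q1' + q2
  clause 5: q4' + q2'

The clause (q1) is unit, so q1 = 1.
The clause (q3') is unit, so q3 = 0.
The clause (q4) is unit, so q4 = 1.
The clause (q2') is unit, so q2 = 0.
Every clause now holds.

q1=1,  q2=0,  q3=0,  q4=1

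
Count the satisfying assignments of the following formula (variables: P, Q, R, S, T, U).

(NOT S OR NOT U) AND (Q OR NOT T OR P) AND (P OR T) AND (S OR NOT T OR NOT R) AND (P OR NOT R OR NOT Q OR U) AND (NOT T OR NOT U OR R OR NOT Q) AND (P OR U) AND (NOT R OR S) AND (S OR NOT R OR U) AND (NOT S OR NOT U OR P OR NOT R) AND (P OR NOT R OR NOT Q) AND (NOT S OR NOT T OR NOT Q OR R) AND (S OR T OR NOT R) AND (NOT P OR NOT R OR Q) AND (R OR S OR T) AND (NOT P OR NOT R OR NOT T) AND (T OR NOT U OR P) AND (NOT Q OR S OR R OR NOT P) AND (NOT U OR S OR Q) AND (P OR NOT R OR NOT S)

There are 2^6 = 64 truth assignments over (P, Q, R, S, T, U).
Split on S. With S = true, the clauses containing S are satisfied and NOT S drops from the rest; 4 of the 2^5 = 32 assignments to the other variables satisfy what remains.
With S = false, by the same count on the reduced clause set, 1 assignment works.
(One model: P=T, Q=F, R=F, S=F, T=T, U=F.)
Total: 4 + 1 = 5.

5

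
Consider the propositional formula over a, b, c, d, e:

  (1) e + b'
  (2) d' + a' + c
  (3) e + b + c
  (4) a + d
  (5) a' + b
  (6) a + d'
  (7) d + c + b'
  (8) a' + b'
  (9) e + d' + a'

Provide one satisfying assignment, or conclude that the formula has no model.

Branch on e: set e = 1.
Branch on a: set a = 1.
(b) alone gives b = 1.
Now (b') is unsatisfied and unit — conflict.
So a must be the other value — set a = 0.
(d) alone gives d = 1.
Now (d') is unsatisfied and unit — conflict.
Neither a = 1 nor a = 0 works.
So e must be the other value — set e = 0.
(b') alone gives b = 0.
(c) alone gives c = 1.
(a') alone gives a = 0.
(d) alone gives d = 1.
Now (d') is unsatisfied and unit — conflict.
Neither e = 1 nor e = 0 works.

UNSATISFIABLE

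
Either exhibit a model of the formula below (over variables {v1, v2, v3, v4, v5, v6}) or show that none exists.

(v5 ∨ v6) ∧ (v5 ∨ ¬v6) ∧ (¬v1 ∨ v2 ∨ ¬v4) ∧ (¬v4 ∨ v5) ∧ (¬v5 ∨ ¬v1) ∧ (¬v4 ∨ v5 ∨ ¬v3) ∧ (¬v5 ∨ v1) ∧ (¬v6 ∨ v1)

UNSATISFIABLE

Branch on v5: set v5 = True.
The clause (¬v1) is unit, so v1 = False.
But (v1) is also a unit clause — contradiction.
That branch fails; take v5 = False instead.
The clause (v6) is unit, so v6 = True.
But (¬v6) is also a unit clause — contradiction.
Neither v5 = True nor v5 = False works.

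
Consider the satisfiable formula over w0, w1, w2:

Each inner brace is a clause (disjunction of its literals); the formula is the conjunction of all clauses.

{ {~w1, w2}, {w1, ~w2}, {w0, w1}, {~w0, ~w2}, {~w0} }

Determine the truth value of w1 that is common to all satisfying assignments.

True

Suppose w1 = 0.
From the singleton clause (~w2), w2 = 0.
From the singleton clause (w0), w0 = 1.
Now (~w0) is unsatisfied and unit — conflict.
So every satisfying assignment has w1 = True.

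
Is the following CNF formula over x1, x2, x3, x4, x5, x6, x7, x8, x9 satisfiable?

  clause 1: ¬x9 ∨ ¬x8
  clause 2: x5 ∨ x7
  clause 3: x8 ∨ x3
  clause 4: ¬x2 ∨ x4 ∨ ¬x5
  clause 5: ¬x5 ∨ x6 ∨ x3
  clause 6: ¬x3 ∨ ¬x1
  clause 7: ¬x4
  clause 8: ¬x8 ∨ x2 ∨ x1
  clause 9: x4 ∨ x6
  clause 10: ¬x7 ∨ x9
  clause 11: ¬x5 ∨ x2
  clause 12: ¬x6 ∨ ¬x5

From the singleton clause (¬x4), x4 = False.
From the singleton clause (x6), x6 = True.
From the singleton clause (¬x5), x5 = False.
From the singleton clause (x7), x7 = True.
From the singleton clause (x9), x9 = True.
From the singleton clause (¬x8), x8 = False.
From the singleton clause (x3), x3 = True.
From the singleton clause (¬x1), x1 = False.
Every clause is now satisfied; x2 is unconstrained.
A satisfying assignment: x1: False,  x2: True,  x3: True,  x4: False,  x5: False,  x6: True,  x7: True,  x8: False,  x9: True.

Yes, satisfiable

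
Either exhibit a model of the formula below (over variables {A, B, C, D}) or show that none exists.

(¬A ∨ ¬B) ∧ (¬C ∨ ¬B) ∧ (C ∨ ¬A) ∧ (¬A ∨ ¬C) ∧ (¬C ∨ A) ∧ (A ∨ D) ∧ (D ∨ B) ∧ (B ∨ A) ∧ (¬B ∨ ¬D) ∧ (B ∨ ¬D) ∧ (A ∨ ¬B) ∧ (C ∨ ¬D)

UNSATISFIABLE

Case A = False:
(¬C) alone gives C = False.
(D) alone gives D = True.
But (¬D) is also a unit clause — contradiction.
So A must be the other value — set A = True.
(¬B) alone gives B = False.
(C) alone gives C = True.
But (¬C) is also a unit clause — contradiction.
Neither A = True nor A = False works.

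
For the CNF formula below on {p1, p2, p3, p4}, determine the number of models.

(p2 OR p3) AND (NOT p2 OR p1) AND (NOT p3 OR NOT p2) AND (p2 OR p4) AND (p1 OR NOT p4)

3

There are 2^4 = 16 truth assignments over (p1, p2, p3, p4).
Check each against the 5 clauses (columns in the order p1, p2, p3, p4):
  F F F F  ✗ fails (p2 OR p3)
  F F F T  ✗ fails (p2 OR p3)
  F F T F  ✗ fails (p2 OR p4)
  F F T T  ✗ fails (p1 OR NOT p4)
  F T F F  ✗ fails (NOT p2 OR p1)
  F T F T  ✗ fails (NOT p2 OR p1)
  F T T F  ✗ fails (NOT p2 OR p1)
  F T T T  ✗ fails (NOT p2 OR p1)
  T F F F  ✗ fails (p2 OR p3)
  T F F T  ✗ fails (p2 OR p3)
  T F T F  ✗ fails (p2 OR p4)
  T F T T  ✓ satisfies all
  T T F F  ✓ satisfies all
  T T F T  ✓ satisfies all
  T T T F  ✗ fails (NOT p3 OR NOT p2)
  T T T T  ✗ fails (NOT p3 OR NOT p2)
3 of the 16 rows are models.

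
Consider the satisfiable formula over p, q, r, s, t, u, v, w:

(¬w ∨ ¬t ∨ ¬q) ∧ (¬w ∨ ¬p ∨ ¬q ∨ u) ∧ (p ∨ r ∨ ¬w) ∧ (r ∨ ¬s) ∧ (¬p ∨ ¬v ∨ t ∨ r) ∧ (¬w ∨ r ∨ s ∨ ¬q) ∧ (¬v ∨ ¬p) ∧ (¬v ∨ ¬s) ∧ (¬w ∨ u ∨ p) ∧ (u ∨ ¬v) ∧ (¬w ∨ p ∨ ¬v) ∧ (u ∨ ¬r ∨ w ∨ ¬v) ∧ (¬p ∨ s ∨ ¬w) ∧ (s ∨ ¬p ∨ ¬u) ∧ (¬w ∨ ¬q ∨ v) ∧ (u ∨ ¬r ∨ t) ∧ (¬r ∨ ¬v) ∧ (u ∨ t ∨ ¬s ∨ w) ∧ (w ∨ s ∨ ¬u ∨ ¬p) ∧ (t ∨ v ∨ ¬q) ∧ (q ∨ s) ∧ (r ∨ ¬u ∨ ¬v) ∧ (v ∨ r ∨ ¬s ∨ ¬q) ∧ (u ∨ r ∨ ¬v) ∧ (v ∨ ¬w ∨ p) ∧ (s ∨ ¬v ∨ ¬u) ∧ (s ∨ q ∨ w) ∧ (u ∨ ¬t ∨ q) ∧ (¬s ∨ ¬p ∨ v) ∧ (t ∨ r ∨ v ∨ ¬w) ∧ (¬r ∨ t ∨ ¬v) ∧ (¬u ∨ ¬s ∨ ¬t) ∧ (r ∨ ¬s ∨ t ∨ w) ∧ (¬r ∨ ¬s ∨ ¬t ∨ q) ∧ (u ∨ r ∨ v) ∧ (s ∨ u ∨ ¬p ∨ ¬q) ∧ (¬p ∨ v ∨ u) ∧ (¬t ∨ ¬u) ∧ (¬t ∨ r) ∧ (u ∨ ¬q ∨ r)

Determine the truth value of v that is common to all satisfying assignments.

Suppose v = True.
From the singleton clause (¬p), p = False.
From the singleton clause (¬s), s = False.
From the singleton clause (u), u = True.
But (¬u) is also a unit clause — contradiction.
So every satisfying assignment has v = False.

False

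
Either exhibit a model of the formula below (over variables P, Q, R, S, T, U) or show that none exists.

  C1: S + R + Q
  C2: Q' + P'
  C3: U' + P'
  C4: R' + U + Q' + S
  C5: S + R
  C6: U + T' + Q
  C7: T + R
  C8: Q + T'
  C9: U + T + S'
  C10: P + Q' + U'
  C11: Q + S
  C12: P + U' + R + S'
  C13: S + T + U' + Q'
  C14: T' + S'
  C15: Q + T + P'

P=0,  Q=0,  R=1,  S=1,  T=0,  U=1

Try Q = 0.
The clause (T') is unit, so T = 0.
The clause (R) is unit, so R = 1.
The clause (S) is unit, so S = 1.
The clause (U) is unit, so U = 1.
The clause (P') is unit, so P = 0.
This assignment satisfies each clause.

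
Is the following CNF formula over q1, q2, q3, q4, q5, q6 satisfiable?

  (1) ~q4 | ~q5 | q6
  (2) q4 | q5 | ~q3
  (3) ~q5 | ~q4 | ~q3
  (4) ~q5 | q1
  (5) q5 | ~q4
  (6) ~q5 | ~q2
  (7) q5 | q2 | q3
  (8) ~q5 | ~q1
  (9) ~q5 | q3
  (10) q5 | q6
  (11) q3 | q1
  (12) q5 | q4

Branch on q5: set q5 = 0.
Unit clause (~q4) forces q4 = 0.
That conflicts with the unit clause (q4).
That branch fails; take q5 = 1 instead.
Unit clause (q1) forces q1 = 1.
That conflicts with the unit clause (~q1).
Both values of q5 lead to a conflict.
No assignment satisfies every clause.

No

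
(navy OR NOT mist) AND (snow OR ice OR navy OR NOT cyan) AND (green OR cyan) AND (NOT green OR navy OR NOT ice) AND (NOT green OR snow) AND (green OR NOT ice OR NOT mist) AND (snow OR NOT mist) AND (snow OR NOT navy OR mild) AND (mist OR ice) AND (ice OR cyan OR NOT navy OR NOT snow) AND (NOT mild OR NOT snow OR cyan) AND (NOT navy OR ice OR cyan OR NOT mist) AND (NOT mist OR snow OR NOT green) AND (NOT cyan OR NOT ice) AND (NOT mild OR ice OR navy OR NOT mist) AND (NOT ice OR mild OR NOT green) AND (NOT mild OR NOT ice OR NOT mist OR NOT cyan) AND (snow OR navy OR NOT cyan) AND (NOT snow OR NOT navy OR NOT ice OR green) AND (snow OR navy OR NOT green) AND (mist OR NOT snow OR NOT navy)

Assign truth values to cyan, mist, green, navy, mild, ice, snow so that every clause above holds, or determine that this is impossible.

Case navy = true:
Case green = false:
The clause (cyan) is unit, so cyan = true.
The clause (NOT ice) is unit, so ice = false.
The clause (mist) is unit, so mist = true.
The clause (snow) is unit, so snow = true.
All clauses hold; mild can take either value.

cyan=true,  mist=true,  green=false,  navy=true,  mild=false,  ice=false,  snow=true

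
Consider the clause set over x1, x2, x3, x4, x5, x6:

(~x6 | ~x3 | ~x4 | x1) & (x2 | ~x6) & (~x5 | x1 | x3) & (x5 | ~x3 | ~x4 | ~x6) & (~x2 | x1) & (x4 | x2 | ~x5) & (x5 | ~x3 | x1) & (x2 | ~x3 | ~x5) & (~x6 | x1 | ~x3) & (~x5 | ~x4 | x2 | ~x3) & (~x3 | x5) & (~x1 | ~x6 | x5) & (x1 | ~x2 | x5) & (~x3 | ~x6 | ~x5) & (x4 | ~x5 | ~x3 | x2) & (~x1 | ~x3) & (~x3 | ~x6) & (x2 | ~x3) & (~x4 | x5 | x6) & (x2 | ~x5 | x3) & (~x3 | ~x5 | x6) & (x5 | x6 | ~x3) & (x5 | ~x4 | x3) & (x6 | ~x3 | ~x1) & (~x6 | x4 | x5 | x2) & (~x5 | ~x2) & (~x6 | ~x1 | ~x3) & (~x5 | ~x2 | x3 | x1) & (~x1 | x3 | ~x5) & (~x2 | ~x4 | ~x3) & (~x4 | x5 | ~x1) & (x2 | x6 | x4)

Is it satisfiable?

Yes, satisfiable

Try x2 = 1.
(x1) alone gives x1 = 1.
(~x3) alone gives x3 = 0.
(~x5) alone gives x5 = 0.
(~x6) alone gives x6 = 0.
(~x4) alone gives x4 = 0.
All clauses are satisfied.
A satisfying assignment: x1: 1,  x2: 1,  x3: 0,  x4: 0,  x5: 0,  x6: 0.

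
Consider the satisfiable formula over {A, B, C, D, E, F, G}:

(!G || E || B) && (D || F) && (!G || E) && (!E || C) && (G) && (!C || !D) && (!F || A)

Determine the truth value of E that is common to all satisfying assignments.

True

Suppose E = false.
From the singleton clause (!G), G = false.
Now (G) is unsatisfied and unit — conflict.
So every satisfying assignment has E = True.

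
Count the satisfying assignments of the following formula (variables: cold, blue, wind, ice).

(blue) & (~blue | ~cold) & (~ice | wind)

There are 2^4 = 16 truth assignments over (cold, blue, wind, ice).
Check each against the 3 clauses (columns in the order cold, blue, wind, ice):
  F F F F  ✗ fails (blue)
  F F F T  ✗ fails (blue)
  F F T F  ✗ fails (blue)
  F F T T  ✗ fails (blue)
  F T F F  ✓ satisfies all
  F T F T  ✗ fails (~ice | wind)
  F T T F  ✓ satisfies all
  F T T T  ✓ satisfies all
  T F F F  ✗ fails (blue)
  T F F T  ✗ fails (blue)
  T F T F  ✗ fails (blue)
  T F T T  ✗ fails (blue)
  T T F F  ✗ fails (~blue | ~cold)
  T T F T  ✗ fails (~blue | ~cold)
  T T T F  ✗ fails (~blue | ~cold)
  T T T T  ✗ fails (~blue | ~cold)
3 of the 16 rows are models.

3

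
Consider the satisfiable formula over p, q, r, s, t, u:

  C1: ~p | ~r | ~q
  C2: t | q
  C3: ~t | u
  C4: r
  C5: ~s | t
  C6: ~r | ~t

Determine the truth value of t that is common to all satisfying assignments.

Suppose t = 1.
The clause (u) is unit, so u = 1.
The clause (r) is unit, so r = 1.
That conflicts with the unit clause (~r).
So every satisfying assignment has t = False.

False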